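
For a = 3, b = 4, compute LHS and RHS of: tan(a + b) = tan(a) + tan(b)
LHS = tan(3 + 4) = tan(7) ≈ 0.8714
RHS = tan(3) + tan(4) ≈ 1.015

LHS ≠ RHS (they differ by about 0.1438), so the equation does not hold here.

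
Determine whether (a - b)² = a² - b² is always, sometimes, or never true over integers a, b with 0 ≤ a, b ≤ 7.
It holds at (a, b) = (5, 0) (both sides equal 25), but fails at (a, b) = (3, 5) (LHS = 4, RHS = -16).

Answer: Sometimes true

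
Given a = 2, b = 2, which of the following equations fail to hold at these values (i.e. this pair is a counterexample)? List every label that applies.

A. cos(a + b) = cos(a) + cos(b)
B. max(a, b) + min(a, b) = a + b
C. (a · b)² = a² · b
A, C

Evaluating each claim at the given values:
A. LHS = cos(4) ≈ -0.6536, RHS = 2·cos(2) ≈ -0.8323 → fails here (LHS ≠ RHS)
B. LHS = 4, RHS = 4 → holds here (LHS = RHS)
C. LHS = 16, RHS = 8 → fails here (LHS ≠ RHS)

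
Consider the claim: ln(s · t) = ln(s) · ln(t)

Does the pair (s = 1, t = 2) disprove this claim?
Substituting s = 1, t = 2:
LHS = ln(1 · 2) = ln(2) ≈ 0.6931
RHS = ln(1) · ln(2) = 0

Since LHS ≠ RHS, this pair disproves the claim.

Answer: Yes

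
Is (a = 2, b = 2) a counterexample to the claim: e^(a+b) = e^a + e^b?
Substituting a = 2, b = 2:
LHS = e^(2+2) = e^4 ≈ 54.6
RHS = e^2 + e^2 = 2·e^2 ≈ 14.78

Since LHS ≠ RHS, this pair disproves the claim.

Answer: Yes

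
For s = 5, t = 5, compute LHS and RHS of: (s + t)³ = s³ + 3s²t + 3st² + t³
LHS = (5 + 5)³ = 1000
RHS = 5³ + 3·5²·5 + 3·5·5² + 5³ = 1000

LHS = RHS: the two sides agree.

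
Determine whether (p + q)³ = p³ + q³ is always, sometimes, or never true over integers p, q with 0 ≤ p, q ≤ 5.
Sometimes true

It holds at (p, q) = (0, 2) (both sides equal 8), but fails at (p, q) = (5, 1) (LHS = 216, RHS = 126).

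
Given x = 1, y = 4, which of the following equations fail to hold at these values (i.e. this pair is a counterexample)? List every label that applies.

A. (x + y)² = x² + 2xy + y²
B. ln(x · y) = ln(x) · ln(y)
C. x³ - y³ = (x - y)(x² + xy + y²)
B

Evaluating each claim at the given values:
A. LHS = 25, RHS = 25 → holds here (LHS = RHS)
B. LHS = ln(4) ≈ 1.386, RHS = 0 → fails here (LHS ≠ RHS)
C. LHS = -63, RHS = -63 → holds here (LHS = RHS)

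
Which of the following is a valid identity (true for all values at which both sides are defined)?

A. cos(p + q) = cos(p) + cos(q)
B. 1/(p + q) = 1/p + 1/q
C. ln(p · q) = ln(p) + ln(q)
C

A: fails at (0, 1) — LHS = cos(1) ≈ 0.5403, RHS = cos(1) + 1 ≈ 1.54.
B: fails at (2, 4) — LHS = 1/6, RHS = 3/4.
C: holds — e.g. at (2, 5), both sides equal ln(10) ≈ 2.303.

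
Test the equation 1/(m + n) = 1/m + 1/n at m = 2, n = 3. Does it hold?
Fails

Substituting m = 2, n = 3:

LHS = 1/(2 + 3) = 1/5
RHS = 1/2 + 1/3 = 5/6

LHS ≠ RHS, so the equation does not hold at this point.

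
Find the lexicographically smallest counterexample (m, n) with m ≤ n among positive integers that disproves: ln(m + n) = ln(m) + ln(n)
(m, n) = (1, 1)

Substituting (1, 1) into the claim:
LHS = ln(1 + 1) = ln(2) ≈ 0.6931
RHS = ln(1) + ln(1) = 0

Since LHS ≠ RHS, this pair disproves the claim, and no lexicographically smaller pair (m ≤ n, positive integers) does.

For instance (6, 7) is also a counterexample (LHS = ln(13) ≈ 2.565, RHS = ln(6) + ln(7) ≈ 3.738), but it's lexicographically larger.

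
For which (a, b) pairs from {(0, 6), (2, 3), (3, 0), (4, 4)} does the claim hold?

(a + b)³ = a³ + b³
Testing each pair:
(0, 6): LHS = 216, RHS = 216 → holds
(2, 3): LHS = 125, RHS = 35 → fails
(3, 0): LHS = 27, RHS = 27 → holds
(4, 4): LHS = 512, RHS = 128 → fails

2 of 4 pairs satisfy the claim.

Answer: (0, 6), (3, 0)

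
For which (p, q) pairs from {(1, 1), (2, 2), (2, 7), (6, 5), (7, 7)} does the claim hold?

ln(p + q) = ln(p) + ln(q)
Testing each pair:
(1, 1): LHS = ln(2) ≈ 0.6931, RHS = 0 → fails
(2, 2): LHS = ln(4) ≈ 1.386, RHS = 2·ln(2) ≈ 1.386 → holds
(2, 7): LHS = ln(9) ≈ 2.197, RHS = ln(2) + ln(7) ≈ 2.639 → fails
(6, 5): LHS = ln(11) ≈ 2.398, RHS = ln(5) + ln(6) ≈ 3.401 → fails
(7, 7): LHS = ln(14) ≈ 2.639, RHS = 2·ln(7) ≈ 3.892 → fails

1 of 5 pairs satisfies the claim.

Answer: (2, 2)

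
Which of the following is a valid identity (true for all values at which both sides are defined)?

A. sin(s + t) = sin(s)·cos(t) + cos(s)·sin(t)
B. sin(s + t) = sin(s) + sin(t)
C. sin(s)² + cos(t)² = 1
A: holds — e.g. at (3, 5), both sides equal sin(8) ≈ 0.9894.
B: fails at (1, 2) — LHS = sin(3) ≈ 0.1411, RHS = sin(1) + sin(2) ≈ 1.751.
C: fails at (6, 7) — LHS = sin(6)² + cos(7)² ≈ 0.6464, RHS = 1.

Answer: A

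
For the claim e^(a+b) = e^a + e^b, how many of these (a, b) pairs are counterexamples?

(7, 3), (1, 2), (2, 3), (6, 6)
Testing each pair:
(7, 3): LHS = e^10 ≈ 22026.5, RHS = e^3 + e^7 ≈ 1117 → counterexample
(1, 2): LHS = e^3 ≈ 20.09, RHS = e + e^2 ≈ 10.11 → counterexample
(2, 3): LHS = e^5 ≈ 148.4, RHS = e^2 + e^3 ≈ 27.47 → counterexample
(6, 6): LHS = e^12 ≈ 162754.8, RHS = 2·e^6 ≈ 806.9 → counterexample

That makes 4 counterexamples.

Answer: 4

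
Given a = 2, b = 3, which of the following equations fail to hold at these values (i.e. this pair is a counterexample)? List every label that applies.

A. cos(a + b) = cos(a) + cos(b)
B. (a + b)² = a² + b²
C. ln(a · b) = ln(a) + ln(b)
Evaluating each claim at the given values:
A. LHS = cos(5) ≈ 0.2837, RHS = cos(3) + cos(2) ≈ -1.406 → fails here (LHS ≠ RHS)
B. LHS = 25, RHS = 13 → fails here (LHS ≠ RHS)
C. LHS = ln(6) ≈ 1.792, RHS = ln(2) + ln(3) ≈ 1.792 → holds here (LHS = RHS)

Answer: A, B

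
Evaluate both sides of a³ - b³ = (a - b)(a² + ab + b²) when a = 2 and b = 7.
LHS = 2³ - 7³ = -335
RHS = (2 - 7)(2² + 2·7 + 7²) = -335

LHS = RHS: the two sides agree.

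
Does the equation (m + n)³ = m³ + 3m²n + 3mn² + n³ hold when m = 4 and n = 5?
Substituting m = 4, n = 5:

LHS = (4 + 5)³ = 729
RHS = 4³ + 3·4²·5 + 3·4·5² + 5³ = 729

LHS = RHS, so the equation holds at this point.

Answer: Holds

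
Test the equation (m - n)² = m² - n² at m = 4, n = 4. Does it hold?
Substituting m = 4, n = 4:

LHS = (4 - 4)² = 0
RHS = 4² - 4² = 0

LHS = RHS, so the equation holds at this point.

Answer: Holds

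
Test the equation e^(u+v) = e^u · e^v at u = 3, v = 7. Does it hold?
Substituting u = 3, v = 7:

LHS = e^(3+7) = e^10 ≈ 22026.5
RHS = e^3 · e^7 = e^10 ≈ 22026.5

LHS = RHS, so the equation holds at this point.

Answer: Holds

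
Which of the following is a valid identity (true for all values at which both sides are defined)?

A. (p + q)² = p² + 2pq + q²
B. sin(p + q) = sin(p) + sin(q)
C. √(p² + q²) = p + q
A: holds — e.g. at (6, 7), both sides equal 169.
B: fails at (2, 3) — LHS = sin(5) ≈ -0.9589, RHS = sin(3) + sin(2) ≈ 1.05.
C: fails at (6, 7) — LHS = √(85) ≈ 9.22, RHS = 13.

Answer: A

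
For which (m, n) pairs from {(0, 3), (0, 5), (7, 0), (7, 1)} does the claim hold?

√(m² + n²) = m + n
(0, 3), (0, 5), (7, 0)

Testing each pair:
(0, 3): LHS = 3, RHS = 3 → holds
(0, 5): LHS = 5, RHS = 5 → holds
(7, 0): LHS = 7, RHS = 7 → holds
(7, 1): LHS = 5·√(2) ≈ 7.071, RHS = 8 → fails

3 of 4 pairs satisfy the claim.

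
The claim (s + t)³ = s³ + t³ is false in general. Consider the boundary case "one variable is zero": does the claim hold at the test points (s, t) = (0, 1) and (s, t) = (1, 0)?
Yes, holds at both test points

At (0, 1): LHS = 1, RHS = 1 → equal
At (1, 0): LHS = 1, RHS = 1 → equal

So the claim does hold at both of these boundary points, even though it is not an identity.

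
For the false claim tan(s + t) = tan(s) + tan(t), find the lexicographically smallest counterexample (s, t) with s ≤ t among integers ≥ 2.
(s, t) = (2, 2)

Substituting (2, 2) into the claim:
LHS = tan(2 + 2) = tan(4) ≈ 1.158
RHS = tan(2) + tan(2) = 2·tan(2) ≈ -4.37

Since LHS ≠ RHS, this pair disproves the claim, and no lexicographically smaller pair (s ≤ t, integers ≥ 2) does.

For instance (7, 7) is also a counterexample (LHS = tan(14) ≈ 7.245, RHS = 2·tan(7) ≈ 1.743), but it's lexicographically larger.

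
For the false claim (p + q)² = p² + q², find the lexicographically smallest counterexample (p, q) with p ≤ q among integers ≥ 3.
Substituting (3, 3) into the claim:
LHS = (3 + 3)² = 36
RHS = 3² + 3² = 18

Since LHS ≠ RHS, this pair disproves the claim, and no lexicographically smaller pair (p ≤ q, integers ≥ 3) does.

For instance (7, 9) is also a counterexample (LHS = 256, RHS = 130), but it's lexicographically larger.

Answer: (p, q) = (3, 3)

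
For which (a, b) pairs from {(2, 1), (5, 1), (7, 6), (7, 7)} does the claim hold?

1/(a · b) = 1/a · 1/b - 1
None

Testing each pair:
(2, 1): LHS = 1/2, RHS = -1/2 → fails
(5, 1): LHS = 1/5, RHS = -4/5 → fails
(7, 6): LHS = 1/42, RHS = -41/42 → fails
(7, 7): LHS = 1/49, RHS = -48/49 → fails

No pair satisfies the claim.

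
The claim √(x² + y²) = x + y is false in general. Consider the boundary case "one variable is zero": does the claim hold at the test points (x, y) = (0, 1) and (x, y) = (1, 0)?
At (0, 1): LHS = 1, RHS = 1 → equal
At (1, 0): LHS = 1, RHS = 1 → equal

So the claim does hold at both of these boundary points, even though it is not an identity.

Answer: Yes, holds at both test points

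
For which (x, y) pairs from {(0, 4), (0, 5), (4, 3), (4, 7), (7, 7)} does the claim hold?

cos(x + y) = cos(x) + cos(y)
None

Testing each pair:
(0, 4): LHS = cos(4) ≈ -0.6536, RHS = cos(4) + 1 ≈ 0.3464 → fails
(0, 5): LHS = cos(5) ≈ 0.2837, RHS = cos(5) + 1 ≈ 1.284 → fails
(4, 3): LHS = cos(7) ≈ 0.7539, RHS = cos(3) + cos(4) ≈ -1.644 → fails
(4, 7): LHS = cos(11) ≈ 0.004426, RHS = cos(4) + cos(7) ≈ 0.1003 → fails
(7, 7): LHS = cos(14) ≈ 0.1367, RHS = 2·cos(7) ≈ 1.508 → fails

No pair satisfies the claim.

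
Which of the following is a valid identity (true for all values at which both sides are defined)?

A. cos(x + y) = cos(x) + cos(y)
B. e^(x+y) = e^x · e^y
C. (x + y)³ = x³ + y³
B

A: fails at (2, 7) — LHS = cos(9) ≈ -0.9111, RHS = cos(2) + cos(7) ≈ 0.3378.
B: holds — e.g. at (1, 2), both sides equal e^3 ≈ 20.09.
C: fails at (2, 7) — LHS = 729, RHS = 351.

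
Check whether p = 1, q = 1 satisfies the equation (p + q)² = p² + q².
Substituting p = 1, q = 1:

LHS = (1 + 1)² = 4
RHS = 1² + 1² = 2

LHS ≠ RHS, so the equation does not hold at this point.

Answer: Fails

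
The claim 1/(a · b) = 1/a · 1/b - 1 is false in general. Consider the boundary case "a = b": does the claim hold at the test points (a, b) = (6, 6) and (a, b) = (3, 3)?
No, fails at both test points

At (6, 6): LHS = 1/36 ≠ RHS = -35/36
At (3, 3): LHS = 1/9 ≠ RHS = -8/9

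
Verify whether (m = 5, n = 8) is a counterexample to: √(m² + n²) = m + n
Yes

Substituting m = 5, n = 8:
LHS = √(5² + 8²) = √(89) ≈ 9.434
RHS = 5 + 8 = 13

Since LHS ≠ RHS, this pair disproves the claim.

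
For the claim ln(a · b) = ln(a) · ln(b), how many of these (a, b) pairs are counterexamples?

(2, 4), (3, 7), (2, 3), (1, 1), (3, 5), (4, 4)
5

Testing each pair:
(2, 4): LHS = ln(8) ≈ 2.079, RHS = ln(2)·ln(4) ≈ 0.9609 → counterexample
(3, 7): LHS = ln(21) ≈ 3.045, RHS = ln(3)·ln(7) ≈ 2.138 → counterexample
(2, 3): LHS = ln(6) ≈ 1.792, RHS = ln(2)·ln(3) ≈ 0.7615 → counterexample
(1, 1): LHS = 0, RHS = 0 → satisfies claim
(3, 5): LHS = ln(15) ≈ 2.708, RHS = ln(3)·ln(5) ≈ 1.768 → counterexample
(4, 4): LHS = ln(16) ≈ 2.773, RHS = ln(4)² ≈ 1.922 → counterexample

That makes 5 counterexamples.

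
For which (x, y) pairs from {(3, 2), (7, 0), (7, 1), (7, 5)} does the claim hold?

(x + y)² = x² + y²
Testing each pair:
(3, 2): LHS = 25, RHS = 13 → fails
(7, 0): LHS = 49, RHS = 49 → holds
(7, 1): LHS = 64, RHS = 50 → fails
(7, 5): LHS = 144, RHS = 74 → fails

1 of 4 pairs satisfies the claim.

Answer: (7, 0)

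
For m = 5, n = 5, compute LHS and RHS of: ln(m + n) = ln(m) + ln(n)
LHS = ln(5 + 5) = ln(10) ≈ 2.303
RHS = ln(5) + ln(5) = 2·ln(5) ≈ 3.219

LHS ≠ RHS (they differ by about 0.9163), so the equation does not hold here.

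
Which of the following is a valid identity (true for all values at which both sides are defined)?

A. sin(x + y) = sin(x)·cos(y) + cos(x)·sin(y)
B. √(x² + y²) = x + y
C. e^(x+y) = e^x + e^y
A

A: holds — e.g. at (5, 5), both sides equal sin(10) ≈ -0.544.
B: fails at (2, 4) — LHS = 2·√(5) ≈ 4.472, RHS = 6.
C: fails at (1, 1) — LHS = e^2 ≈ 7.389, RHS = 2·e ≈ 5.437.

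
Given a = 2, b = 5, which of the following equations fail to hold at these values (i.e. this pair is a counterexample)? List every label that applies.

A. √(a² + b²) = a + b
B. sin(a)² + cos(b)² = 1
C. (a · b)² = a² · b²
Evaluating each claim at the given values:
A. LHS = √(29) ≈ 5.385, RHS = 7 → fails here (LHS ≠ RHS)
B. LHS = cos(5)² + sin(2)² ≈ 0.9073, RHS = 1 → fails here (LHS ≠ RHS)
C. LHS = 100, RHS = 100 → holds here (LHS = RHS)

Answer: A, B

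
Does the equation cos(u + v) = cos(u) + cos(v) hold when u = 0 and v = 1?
Substituting u = 0, v = 1:

LHS = cos(0 + 1) = cos(1) ≈ 0.5403
RHS = cos(0) + cos(1) = cos(1) + 1 ≈ 1.54

LHS ≠ RHS, so the equation does not hold at this point.

Answer: Fails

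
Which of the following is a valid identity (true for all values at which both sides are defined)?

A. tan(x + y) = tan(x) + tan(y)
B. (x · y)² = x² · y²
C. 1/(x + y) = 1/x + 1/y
A: fails at (5, 8) — LHS = tan(13) ≈ 0.463, RHS = tan(8) + tan(5) ≈ -10.18.
B: holds — e.g. at (4, 6), both sides equal 576.
C: fails at (2, 2) — LHS = 1/4, RHS = 1.

Answer: B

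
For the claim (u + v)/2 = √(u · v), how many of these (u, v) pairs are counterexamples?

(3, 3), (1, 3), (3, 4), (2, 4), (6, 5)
4

Testing each pair:
(3, 3): LHS = 3, RHS = 3 → satisfies claim
(1, 3): LHS = 2, RHS = √(3) ≈ 1.732 → counterexample
(3, 4): LHS = 7/2, RHS = 2·√(3) ≈ 3.464 → counterexample
(2, 4): LHS = 3, RHS = 2·√(2) ≈ 2.828 → counterexample
(6, 5): LHS = 11/2, RHS = √(30) ≈ 5.477 → counterexample

That makes 4 counterexamples.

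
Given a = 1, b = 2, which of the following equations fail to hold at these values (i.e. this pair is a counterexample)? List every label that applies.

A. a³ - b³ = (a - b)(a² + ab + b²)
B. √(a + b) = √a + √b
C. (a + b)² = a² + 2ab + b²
Evaluating each claim at the given values:
A. LHS = -7, RHS = -7 → holds here (LHS = RHS)
B. LHS = √(3) ≈ 1.732, RHS = 1 + √(2) ≈ 2.414 → fails here (LHS ≠ RHS)
C. LHS = 9, RHS = 9 → holds here (LHS = RHS)

Answer: B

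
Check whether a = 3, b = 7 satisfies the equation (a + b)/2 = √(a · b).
Fails

Substituting a = 3, b = 7:

LHS = (3 + 7)/2 = 5
RHS = √(3 · 7) = √(21) ≈ 4.583

LHS ≠ RHS, so the equation does not hold at this point.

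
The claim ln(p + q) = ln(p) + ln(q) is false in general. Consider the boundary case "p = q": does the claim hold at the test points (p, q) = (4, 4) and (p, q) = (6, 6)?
No, fails at both test points

At (4, 4): LHS = ln(8) ≈ 2.079 ≠ RHS = 2·ln(4) ≈ 2.773
At (6, 6): LHS = ln(12) ≈ 2.485 ≠ RHS = 2·ln(6) ≈ 3.584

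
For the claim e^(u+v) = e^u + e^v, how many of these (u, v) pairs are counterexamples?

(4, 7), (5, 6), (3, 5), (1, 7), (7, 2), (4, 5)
6

Testing each pair:
(4, 7): LHS = e^11 ≈ 59874.1, RHS = e^4 + e^7 ≈ 1151 → counterexample
(5, 6): LHS = e^11 ≈ 59874.1, RHS = e^5 + e^6 ≈ 551.8 → counterexample
(3, 5): LHS = e^8 ≈ 2981, RHS = e^3 + e^5 ≈ 168.5 → counterexample
(1, 7): LHS = e^8 ≈ 2981, RHS = e + e^7 ≈ 1099 → counterexample
(7, 2): LHS = e^9 ≈ 8103, RHS = e^2 + e^7 ≈ 1104 → counterexample
(4, 5): LHS = e^9 ≈ 8103, RHS = e^4 + e^5 ≈ 203 → counterexample

That makes 6 counterexamples.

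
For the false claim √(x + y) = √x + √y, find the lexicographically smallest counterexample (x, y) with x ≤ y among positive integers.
Substituting (1, 1) into the claim:
LHS = √(1 + 1) = √(2) ≈ 1.414
RHS = √1 + √1 = 2

Since LHS ≠ RHS, this pair disproves the claim, and no lexicographically smaller pair (x ≤ y, positive integers) does.

For instance (4, 6) is also a counterexample (LHS = √(10) ≈ 3.162, RHS = 2 + √(6) ≈ 4.449), but it's lexicographically larger.

Answer: (x, y) = (1, 1)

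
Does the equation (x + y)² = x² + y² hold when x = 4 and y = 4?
Fails

Substituting x = 4, y = 4:

LHS = (4 + 4)² = 64
RHS = 4² + 4² = 32

LHS ≠ RHS, so the equation does not hold at this point.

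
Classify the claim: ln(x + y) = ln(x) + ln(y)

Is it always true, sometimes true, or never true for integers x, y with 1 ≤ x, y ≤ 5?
Sometimes true

It holds at (x, y) = (2, 2) (both sides equal ln(4) ≈ 1.386), but fails at (x, y) = (3, 3) (LHS = ln(6) ≈ 1.792, RHS = 2·ln(3) ≈ 2.197).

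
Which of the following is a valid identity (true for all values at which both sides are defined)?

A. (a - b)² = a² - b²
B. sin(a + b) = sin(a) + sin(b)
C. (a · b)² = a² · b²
C

A: fails at (2, 3) — LHS = 1, RHS = -5.
B: fails at (3, 5) — LHS = sin(8) ≈ 0.9894, RHS = sin(5) + sin(3) ≈ -0.8178.
C: holds — e.g. at (3, 5), both sides equal 225.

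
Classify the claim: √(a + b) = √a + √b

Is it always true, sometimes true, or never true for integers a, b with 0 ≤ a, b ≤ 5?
Sometimes true

It holds at (a, b) = (0, 5) (both sides equal √(5) ≈ 2.236), but fails at (a, b) = (4, 3) (LHS = √(7) ≈ 2.646, RHS = √(3) + 2 ≈ 3.732).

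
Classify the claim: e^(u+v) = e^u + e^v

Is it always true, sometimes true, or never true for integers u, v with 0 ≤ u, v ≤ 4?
The claim fails for every pair in the range. For instance at (u, v) = (0, 1): LHS = e ≈ 2.718, RHS = 1 + e ≈ 3.718.

Answer: Never true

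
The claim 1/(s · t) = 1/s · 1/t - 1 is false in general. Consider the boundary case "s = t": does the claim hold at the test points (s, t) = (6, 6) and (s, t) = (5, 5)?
At (6, 6): LHS = 1/36 ≠ RHS = -35/36
At (5, 5): LHS = 1/25 ≠ RHS = -24/25

Answer: No, fails at both test points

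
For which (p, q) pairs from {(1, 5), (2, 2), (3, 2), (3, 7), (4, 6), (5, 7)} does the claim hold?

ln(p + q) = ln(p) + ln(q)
(2, 2)

Testing each pair:
(1, 5): LHS = ln(6) ≈ 1.792, RHS = ln(5) ≈ 1.609 → fails
(2, 2): LHS = ln(4) ≈ 1.386, RHS = 2·ln(2) ≈ 1.386 → holds
(3, 2): LHS = ln(5) ≈ 1.609, RHS = ln(2) + ln(3) ≈ 1.792 → fails
(3, 7): LHS = ln(10) ≈ 2.303, RHS = ln(3) + ln(7) ≈ 3.045 → fails
(4, 6): LHS = ln(10) ≈ 2.303, RHS = ln(4) + ln(6) ≈ 3.178 → fails
(5, 7): LHS = ln(12) ≈ 2.485, RHS = ln(5) + ln(7) ≈ 3.555 → fails

1 of 6 pairs satisfies the claim.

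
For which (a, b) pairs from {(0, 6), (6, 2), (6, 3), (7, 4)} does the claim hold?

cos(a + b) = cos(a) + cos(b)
Testing each pair:
(0, 6): LHS = cos(6) ≈ 0.9602, RHS = cos(6) + 1 ≈ 1.96 → fails
(6, 2): LHS = cos(8) ≈ -0.1455, RHS = cos(2) + cos(6) ≈ 0.544 → fails
(6, 3): LHS = cos(9) ≈ -0.9111, RHS = cos(3) + cos(6) ≈ -0.02982 → fails
(7, 4): LHS = cos(11) ≈ 0.004426, RHS = cos(4) + cos(7) ≈ 0.1003 → fails

No pair satisfies the claim.

Answer: None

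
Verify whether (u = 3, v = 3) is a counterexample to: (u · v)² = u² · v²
Substituting u = 3, v = 3:
LHS = (3 · 3)² = 81
RHS = 3² · 3² = 81

The sides agree, so this pair does not disprove the claim.

Answer: No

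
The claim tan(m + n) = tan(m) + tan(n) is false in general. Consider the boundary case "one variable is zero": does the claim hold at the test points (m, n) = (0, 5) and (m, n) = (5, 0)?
Yes, holds at both test points

At (0, 5): LHS = tan(5) ≈ -3.381, RHS = tan(5) ≈ -3.381 → equal
At (5, 0): LHS = tan(5) ≈ -3.381, RHS = tan(5) ≈ -3.381 → equal

So the claim does hold at both of these boundary points, even though it is not an identity.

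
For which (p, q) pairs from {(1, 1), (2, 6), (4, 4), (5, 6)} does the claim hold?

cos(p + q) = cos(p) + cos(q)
Testing each pair:
(1, 1): LHS = cos(2) ≈ -0.4161, RHS = 2·cos(1) ≈ 1.081 → fails
(2, 6): LHS = cos(8) ≈ -0.1455, RHS = cos(2) + cos(6) ≈ 0.544 → fails
(4, 4): LHS = cos(8) ≈ -0.1455, RHS = 2·cos(4) ≈ -1.307 → fails
(5, 6): LHS = cos(11) ≈ 0.004426, RHS = cos(5) + cos(6) ≈ 1.244 → fails

No pair satisfies the claim.

Answer: None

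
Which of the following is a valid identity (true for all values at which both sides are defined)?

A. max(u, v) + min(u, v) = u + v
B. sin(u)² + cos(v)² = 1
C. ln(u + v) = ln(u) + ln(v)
A: holds — e.g. at (1, 3), both sides equal 4.
B: fails at (1, 3) — LHS = sin(1)² + cos(3)² ≈ 1.688, RHS = 1.
C: fails at (3, 4) — LHS = ln(7) ≈ 1.946, RHS = ln(3) + ln(4) ≈ 2.485.

Answer: A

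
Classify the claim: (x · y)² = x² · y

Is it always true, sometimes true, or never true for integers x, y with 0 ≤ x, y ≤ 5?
Sometimes true

It holds at (x, y) = (3, 1) (both sides equal 9), but fails at (x, y) = (4, 3) (LHS = 144, RHS = 48).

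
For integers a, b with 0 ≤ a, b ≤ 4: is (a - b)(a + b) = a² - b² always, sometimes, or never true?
Always true

The identity holds for every pair in the range. For instance at (a, b) = (2, 4): both sides equal -12.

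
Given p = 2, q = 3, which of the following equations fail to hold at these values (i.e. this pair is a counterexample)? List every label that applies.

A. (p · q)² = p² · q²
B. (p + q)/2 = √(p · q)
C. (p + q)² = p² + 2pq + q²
Evaluating each claim at the given values:
A. LHS = 36, RHS = 36 → holds here (LHS = RHS)
B. LHS = 5/2, RHS = √(6) ≈ 2.449 → fails here (LHS ≠ RHS)
C. LHS = 25, RHS = 25 → holds here (LHS = RHS)

Answer: B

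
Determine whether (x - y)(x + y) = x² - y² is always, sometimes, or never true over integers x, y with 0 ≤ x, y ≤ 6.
Always true

The identity holds for every pair in the range. For instance at (x, y) = (1, 2): both sides equal -3.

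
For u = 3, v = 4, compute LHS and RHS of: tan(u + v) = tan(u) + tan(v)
LHS = tan(3 + 4) = tan(7) ≈ 0.8714
RHS = tan(3) + tan(4) ≈ 1.015

LHS ≠ RHS (they differ by about 0.1438), so the equation does not hold here.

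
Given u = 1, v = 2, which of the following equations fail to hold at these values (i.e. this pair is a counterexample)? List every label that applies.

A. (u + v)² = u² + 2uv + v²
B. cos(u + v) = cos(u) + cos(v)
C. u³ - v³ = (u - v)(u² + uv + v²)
B

Evaluating each claim at the given values:
A. LHS = 9, RHS = 9 → holds here (LHS = RHS)
B. LHS = cos(3) ≈ -0.99, RHS = cos(2) + cos(1) ≈ 0.1242 → fails here (LHS ≠ RHS)
C. LHS = -7, RHS = -7 → holds here (LHS = RHS)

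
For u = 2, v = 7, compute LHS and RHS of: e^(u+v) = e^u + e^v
LHS = e^(2+7) = e^9 ≈ 8103
RHS = e^2 + e^7 ≈ 1104

LHS ≠ RHS (they differ by about 6999), so the equation does not hold here.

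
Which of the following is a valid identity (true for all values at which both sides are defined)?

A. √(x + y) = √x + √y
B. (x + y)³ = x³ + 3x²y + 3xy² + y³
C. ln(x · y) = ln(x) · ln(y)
B

A: fails at (2, 7) — LHS = 3, RHS = √(2) + √(7) ≈ 4.06.
B: holds — e.g. at (2, 5), both sides equal 343.
C: fails at (1, 5) — LHS = ln(5) ≈ 1.609, RHS = 0.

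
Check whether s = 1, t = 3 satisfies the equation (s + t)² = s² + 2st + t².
Substituting s = 1, t = 3:

LHS = (1 + 3)² = 16
RHS = 1² + 2·1·3 + 3² = 16

LHS = RHS, so the equation holds at this point.

Answer: Holds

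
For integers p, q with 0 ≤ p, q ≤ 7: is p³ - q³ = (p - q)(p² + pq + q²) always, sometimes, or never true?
The identity holds for every pair in the range. For instance at (p, q) = (6, 5): both sides equal 91.

Answer: Always true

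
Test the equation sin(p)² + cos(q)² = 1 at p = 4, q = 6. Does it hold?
Fails

Substituting p = 4, q = 6:

LHS = sin(4)² + cos(6)² ≈ 1.495
RHS = 1

LHS ≠ RHS, so the equation does not hold at this point.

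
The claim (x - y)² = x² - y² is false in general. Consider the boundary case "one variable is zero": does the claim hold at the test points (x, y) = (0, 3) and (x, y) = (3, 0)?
Only at (3, 0)

At (0, 3): LHS = 9 ≠ RHS = -9
At (3, 0): LHS = 9, RHS = 9 → equal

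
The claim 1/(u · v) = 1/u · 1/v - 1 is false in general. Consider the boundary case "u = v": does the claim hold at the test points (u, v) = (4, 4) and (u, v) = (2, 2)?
At (4, 4): LHS = 1/16 ≠ RHS = -15/16
At (2, 2): LHS = 1/4 ≠ RHS = -3/4

Answer: No, fails at both test points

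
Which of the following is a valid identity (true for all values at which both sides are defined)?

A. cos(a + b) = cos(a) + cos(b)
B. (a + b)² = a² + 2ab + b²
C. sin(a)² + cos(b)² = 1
A: fails at (2, 7) — LHS = cos(9) ≈ -0.9111, RHS = cos(2) + cos(7) ≈ 0.3378.
B: holds — e.g. at (4, 5), both sides equal 81.
C: fails at (3, 5) — LHS = sin(3)² + cos(5)² ≈ 0.1004, RHS = 1.

Answer: B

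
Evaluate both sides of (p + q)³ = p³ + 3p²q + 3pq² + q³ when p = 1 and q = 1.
LHS = (1 + 1)³ = 8
RHS = 1³ + 3·1²·1 + 3·1·1² + 1³ = 8

LHS = RHS: the two sides agree.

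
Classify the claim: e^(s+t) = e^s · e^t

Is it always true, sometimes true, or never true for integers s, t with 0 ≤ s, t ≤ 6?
Always true

The identity holds for every pair in the range. For instance at (s, t) = (4, 5): both sides equal e^9 ≈ 8103.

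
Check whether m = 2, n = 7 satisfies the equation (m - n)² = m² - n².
Fails

Substituting m = 2, n = 7:

LHS = (2 - 7)² = 25
RHS = 2² - 7² = -45

LHS ≠ RHS, so the equation does not hold at this point.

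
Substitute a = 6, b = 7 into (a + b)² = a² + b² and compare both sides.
LHS = (6 + 7)² = 169
RHS = 6² + 7² = 85

LHS ≠ RHS, so the equation does not hold here.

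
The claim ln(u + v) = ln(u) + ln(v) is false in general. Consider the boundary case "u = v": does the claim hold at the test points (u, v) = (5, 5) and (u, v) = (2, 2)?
Only at (2, 2)

At (5, 5): LHS = ln(10) ≈ 2.303 ≠ RHS = 2·ln(5) ≈ 3.219
At (2, 2): LHS = ln(4) ≈ 1.386, RHS = 2·ln(2) ≈ 1.386 → equal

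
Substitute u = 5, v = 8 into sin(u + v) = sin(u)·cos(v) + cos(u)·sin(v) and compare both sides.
LHS = sin(5 + 8) = sin(13) ≈ 0.4202
RHS = sin(5)·cos(8) + cos(5)·sin(8) = sin(5)·cos(8) + sin(8)·cos(5) ≈ 0.4202

LHS = RHS: the two sides agree.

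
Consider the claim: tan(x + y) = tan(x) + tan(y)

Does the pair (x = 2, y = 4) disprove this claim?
Substituting x = 2, y = 4:
LHS = tan(2 + 4) = tan(6) ≈ -0.291
RHS = tan(2) + tan(4) ≈ -1.027

Since LHS ≠ RHS, this pair disproves the claim.

Answer: Yes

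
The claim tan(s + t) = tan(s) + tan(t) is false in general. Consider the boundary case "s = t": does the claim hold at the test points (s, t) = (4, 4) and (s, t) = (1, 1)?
No, fails at both test points

At (4, 4): LHS = tan(8) ≈ -6.8 ≠ RHS = 2·tan(4) ≈ 2.316
At (1, 1): LHS = tan(2) ≈ -2.185 ≠ RHS = 2·tan(1) ≈ 3.115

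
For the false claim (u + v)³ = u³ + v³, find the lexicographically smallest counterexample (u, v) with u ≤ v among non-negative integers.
Substituting (1, 1) into the claim:
LHS = (1 + 1)³ = 8
RHS = 1³ + 1³ = 2

Since LHS ≠ RHS, this pair disproves the claim, and no lexicographically smaller pair (u ≤ v, non-negative integers) does.

For instance (2, 6) is also a counterexample (LHS = 512, RHS = 224), but it's lexicographically larger.

Answer: (u, v) = (1, 1)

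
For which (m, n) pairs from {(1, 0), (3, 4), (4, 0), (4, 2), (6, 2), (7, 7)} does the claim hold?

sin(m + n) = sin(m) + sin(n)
(1, 0), (4, 0)

Testing each pair:
(1, 0): LHS = sin(1) ≈ 0.8415, RHS = sin(1) ≈ 0.8415 → holds
(3, 4): LHS = sin(7) ≈ 0.657, RHS = sin(4) + sin(3) ≈ -0.6157 → fails
(4, 0): LHS = sin(4) ≈ -0.7568, RHS = sin(4) ≈ -0.7568 → holds
(4, 2): LHS = sin(6) ≈ -0.2794, RHS = sin(4) + sin(2) ≈ 0.1525 → fails
(6, 2): LHS = sin(8) ≈ 0.9894, RHS = sin(6) + sin(2) ≈ 0.6299 → fails
(7, 7): LHS = sin(14) ≈ 0.9906, RHS = 2·sin(7) ≈ 1.314 → fails

2 of 6 pairs satisfy the claim.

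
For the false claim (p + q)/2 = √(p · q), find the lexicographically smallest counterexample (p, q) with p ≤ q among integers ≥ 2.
Substituting (2, 3) into the claim:
LHS = (2 + 3)/2 = 5/2
RHS = √(2 · 3) = √(6) ≈ 2.449

Since LHS ≠ RHS, this pair disproves the claim, and no lexicographically smaller pair (p ≤ q, integers ≥ 2) does.

For instance (3, 8) is also a counterexample (LHS = 11/2, RHS = 2·√(6) ≈ 4.899), but it's lexicographically larger.

Answer: (p, q) = (2, 3)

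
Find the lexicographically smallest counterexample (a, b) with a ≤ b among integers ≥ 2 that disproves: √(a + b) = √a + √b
(a, b) = (2, 2)

Substituting (2, 2) into the claim:
LHS = √(2 + 2) = 2
RHS = √2 + √2 = 2·√(2) ≈ 2.828

Since LHS ≠ RHS, this pair disproves the claim, and no lexicographically smaller pair (a ≤ b, integers ≥ 2) does.

For instance (6, 8) is also a counterexample (LHS = √(14) ≈ 3.742, RHS = √(6) + 2·√(2) ≈ 5.278), but it's lexicographically larger.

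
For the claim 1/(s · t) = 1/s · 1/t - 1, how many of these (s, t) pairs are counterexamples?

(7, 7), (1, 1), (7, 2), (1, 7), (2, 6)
Testing each pair:
(7, 7): LHS = 1/49, RHS = -48/49 → counterexample
(1, 1): LHS = 1, RHS = 0 → counterexample
(7, 2): LHS = 1/14, RHS = -13/14 → counterexample
(1, 7): LHS = 1/7, RHS = -6/7 → counterexample
(2, 6): LHS = 1/12, RHS = -11/12 → counterexample

That makes 5 counterexamples.

Answer: 5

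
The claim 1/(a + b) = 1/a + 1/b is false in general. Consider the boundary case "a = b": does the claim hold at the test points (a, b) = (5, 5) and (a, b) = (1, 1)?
No, fails at both test points

At (5, 5): LHS = 1/10 ≠ RHS = 2/5
At (1, 1): LHS = 1/2 ≠ RHS = 2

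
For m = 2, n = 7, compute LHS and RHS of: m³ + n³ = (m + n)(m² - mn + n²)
LHS = 2³ + 7³ = 351
RHS = (2 + 7)(2² - 2·7 + 7²) = 351

LHS = RHS: the two sides agree.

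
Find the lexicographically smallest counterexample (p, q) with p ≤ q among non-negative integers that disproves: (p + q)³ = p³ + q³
(p, q) = (1, 1)

Substituting (1, 1) into the claim:
LHS = (1 + 1)³ = 8
RHS = 1³ + 1³ = 2

Since LHS ≠ RHS, this pair disproves the claim, and no lexicographically smaller pair (p ≤ q, non-negative integers) does.

For instance (1, 3) is also a counterexample (LHS = 64, RHS = 28), but it's lexicographically larger.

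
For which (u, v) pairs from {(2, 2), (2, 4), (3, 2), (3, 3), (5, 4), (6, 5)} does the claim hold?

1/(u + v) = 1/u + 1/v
None

Testing each pair:
(2, 2): LHS = 1/4, RHS = 1 → fails
(2, 4): LHS = 1/6, RHS = 3/4 → fails
(3, 2): LHS = 1/5, RHS = 5/6 → fails
(3, 3): LHS = 1/6, RHS = 2/3 → fails
(5, 4): LHS = 1/9, RHS = 9/20 → fails
(6, 5): LHS = 1/11, RHS = 11/30 → fails

No pair satisfies the claim.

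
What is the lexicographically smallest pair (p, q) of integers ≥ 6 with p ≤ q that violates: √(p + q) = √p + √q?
Substituting (6, 6) into the claim:
LHS = √(6 + 6) = 2·√(3) ≈ 3.464
RHS = √6 + √6 = 2·√(6) ≈ 4.899

Since LHS ≠ RHS, this pair disproves the claim, and no lexicographically smaller pair (p ≤ q, integers ≥ 6) does.

For instance (8, 9) is also a counterexample (LHS = √(17) ≈ 4.123, RHS = 2·√(2) + 3 ≈ 5.828), but it's lexicographically larger.

Answer: (p, q) = (6, 6)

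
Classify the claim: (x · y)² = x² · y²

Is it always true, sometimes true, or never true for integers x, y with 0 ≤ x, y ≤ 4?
Always true

The identity holds for every pair in the range. For instance at (x, y) = (4, 4): both sides equal 256.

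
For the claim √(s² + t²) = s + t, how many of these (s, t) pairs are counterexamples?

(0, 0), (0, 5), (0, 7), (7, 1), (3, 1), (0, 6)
2

Testing each pair:
(0, 0): LHS = 0, RHS = 0 → satisfies claim
(0, 5): LHS = 5, RHS = 5 → satisfies claim
(0, 7): LHS = 7, RHS = 7 → satisfies claim
(7, 1): LHS = 5·√(2) ≈ 7.071, RHS = 8 → counterexample
(3, 1): LHS = √(10) ≈ 3.162, RHS = 4 → counterexample
(0, 6): LHS = 6, RHS = 6 → satisfies claim

That makes 2 counterexamples.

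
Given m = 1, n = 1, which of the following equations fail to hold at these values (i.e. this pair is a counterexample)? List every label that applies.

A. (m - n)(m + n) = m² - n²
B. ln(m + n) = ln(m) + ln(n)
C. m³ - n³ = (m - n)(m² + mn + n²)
B

Evaluating each claim at the given values:
A. LHS = 0, RHS = 0 → holds here (LHS = RHS)
B. LHS = ln(2) ≈ 0.6931, RHS = 0 → fails here (LHS ≠ RHS)
C. LHS = 0, RHS = 0 → holds here (LHS = RHS)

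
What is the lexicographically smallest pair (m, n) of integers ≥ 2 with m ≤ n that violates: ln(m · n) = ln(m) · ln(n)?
(m, n) = (2, 2)

Substituting (2, 2) into the claim:
LHS = ln(2 · 2) = ln(4) ≈ 1.386
RHS = ln(2) · ln(2) = ln(2)² ≈ 0.4805

Since LHS ≠ RHS, this pair disproves the claim, and no lexicographically smaller pair (m ≤ n, integers ≥ 2) does.

For instance (4, 5) is also a counterexample (LHS = ln(20) ≈ 2.996, RHS = ln(4)·ln(5) ≈ 2.231), but it's lexicographically larger.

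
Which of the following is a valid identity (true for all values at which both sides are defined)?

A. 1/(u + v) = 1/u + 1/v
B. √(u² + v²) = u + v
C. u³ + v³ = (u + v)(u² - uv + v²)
C

A: fails at (2, 5) — LHS = 1/7, RHS = 7/10.
B: fails at (2, 5) — LHS = √(29) ≈ 5.385, RHS = 7.
C: holds — e.g. at (4, 5), both sides equal 189.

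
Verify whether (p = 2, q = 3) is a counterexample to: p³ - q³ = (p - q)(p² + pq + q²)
Substituting p = 2, q = 3:
LHS = 2³ - 3³ = -19
RHS = (2 - 3)(2² + 2·3 + 3²) = -19

The sides agree, so this pair does not disprove the claim.

Answer: No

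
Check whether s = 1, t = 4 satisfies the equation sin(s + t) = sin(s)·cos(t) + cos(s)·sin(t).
Holds

Substituting s = 1, t = 4:

LHS = sin(1 + 4) = sin(5) ≈ -0.9589
RHS = sin(1)·cos(4) + cos(1)·sin(4) = sin(1)·cos(4) + sin(4)·cos(1) ≈ -0.9589

LHS = RHS, so the equation holds at this point.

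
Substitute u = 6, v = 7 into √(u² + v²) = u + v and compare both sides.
LHS = √(6² + 7²) = √(85) ≈ 9.22
RHS = 6 + 7 = 13

LHS ≠ RHS (they differ by about 3.78), so the equation does not hold here.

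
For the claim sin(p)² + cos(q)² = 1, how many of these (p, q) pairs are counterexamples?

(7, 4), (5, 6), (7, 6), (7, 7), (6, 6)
Testing each pair:
(7, 4): LHS = cos(4)² + sin(7)² ≈ 0.8589, RHS = 1 → counterexample
(5, 6): LHS = sin(5)² + cos(6)² ≈ 1.841, RHS = 1 → counterexample
(7, 6): LHS = sin(7)² + cos(6)² ≈ 1.354, RHS = 1 → counterexample
(7, 7): LHS = sin(7)² + cos(7)² = 1, RHS = 1 → satisfies claim
(6, 6): LHS = sin(6)² + cos(6)² = 1, RHS = 1 → satisfies claim

That makes 3 counterexamples.

Answer: 3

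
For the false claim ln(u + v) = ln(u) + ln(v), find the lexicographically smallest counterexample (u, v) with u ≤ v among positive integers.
Substituting (1, 1) into the claim:
LHS = ln(1 + 1) = ln(2) ≈ 0.6931
RHS = ln(1) + ln(1) = 0

Since LHS ≠ RHS, this pair disproves the claim, and no lexicographically smaller pair (u ≤ v, positive integers) does.

For instance (1, 8) is also a counterexample (LHS = ln(9) ≈ 2.197, RHS = ln(8) ≈ 2.079), but it's lexicographically larger.

Answer: (u, v) = (1, 1)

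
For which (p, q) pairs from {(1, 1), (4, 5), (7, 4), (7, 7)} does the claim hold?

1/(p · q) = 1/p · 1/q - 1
None

Testing each pair:
(1, 1): LHS = 1, RHS = 0 → fails
(4, 5): LHS = 1/20, RHS = -19/20 → fails
(7, 4): LHS = 1/28, RHS = -27/28 → fails
(7, 7): LHS = 1/49, RHS = -48/49 → fails

No pair satisfies the claim.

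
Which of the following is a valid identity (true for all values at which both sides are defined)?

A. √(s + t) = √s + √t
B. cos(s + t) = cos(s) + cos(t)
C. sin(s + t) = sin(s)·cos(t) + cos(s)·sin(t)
A: fails at (3, 5) — LHS = 2·√(2) ≈ 2.828, RHS = √(3) + √(5) ≈ 3.968.
B: fails at (1, 4) — LHS = cos(5) ≈ 0.2837, RHS = cos(4) + cos(1) ≈ -0.1133.
C: holds — e.g. at (5, 5), both sides equal sin(10) ≈ -0.544.

Answer: C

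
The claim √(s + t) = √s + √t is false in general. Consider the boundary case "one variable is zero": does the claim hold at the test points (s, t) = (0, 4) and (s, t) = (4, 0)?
Yes, holds at both test points

At (0, 4): LHS = 2, RHS = 2 → equal
At (4, 0): LHS = 2, RHS = 2 → equal

So the claim does hold at both of these boundary points, even though it is not an identity.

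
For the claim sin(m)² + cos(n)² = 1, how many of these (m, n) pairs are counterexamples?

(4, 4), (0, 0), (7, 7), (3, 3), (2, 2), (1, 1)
Testing each pair:
(4, 4): LHS = cos(4)² + sin(4)² = 1, RHS = 1 → satisfies claim
(0, 0): LHS = 1, RHS = 1 → satisfies claim
(7, 7): LHS = sin(7)² + cos(7)² = 1, RHS = 1 → satisfies claim
(3, 3): LHS = sin(3)² + cos(3)² = 1, RHS = 1 → satisfies claim
(2, 2): LHS = cos(2)² + sin(2)² = 1, RHS = 1 → satisfies claim
(1, 1): LHS = cos(1)² + sin(1)² = 1, RHS = 1 → satisfies claim

That makes 0 counterexamples.

Answer: 0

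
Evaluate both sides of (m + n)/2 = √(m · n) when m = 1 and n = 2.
LHS = (1 + 2)/2 = 3/2
RHS = √(1 · 2) = √(2) ≈ 1.414

LHS ≠ RHS (they differ by about 0.08579), so the equation does not hold here.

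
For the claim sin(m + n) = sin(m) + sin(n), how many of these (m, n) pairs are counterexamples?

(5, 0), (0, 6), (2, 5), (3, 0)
Testing each pair:
(5, 0): LHS = sin(5) ≈ -0.9589, RHS = sin(5) ≈ -0.9589 → satisfies claim
(0, 6): LHS = sin(6) ≈ -0.2794, RHS = sin(6) ≈ -0.2794 → satisfies claim
(2, 5): LHS = sin(7) ≈ 0.657, RHS = sin(5) + sin(2) ≈ -0.04963 → counterexample
(3, 0): LHS = sin(3) ≈ 0.1411, RHS = sin(3) ≈ 0.1411 → satisfies claim

That makes 1 counterexample.

Answer: 1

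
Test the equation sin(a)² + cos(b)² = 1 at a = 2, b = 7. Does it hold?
Substituting a = 2, b = 7:

LHS = sin(2)² + cos(7)² ≈ 1.395
RHS = 1

LHS ≠ RHS, so the equation does not hold at this point.

Answer: Fails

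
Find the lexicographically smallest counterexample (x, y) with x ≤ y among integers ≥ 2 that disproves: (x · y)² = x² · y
Substituting (2, 2) into the claim:
LHS = (2 · 2)² = 16
RHS = 2² · 2 = 8

Since LHS ≠ RHS, this pair disproves the claim, and no lexicographically smaller pair (x ≤ y, integers ≥ 2) does.

For instance (3, 4) is also a counterexample (LHS = 144, RHS = 36), but it's lexicographically larger.

Answer: (x, y) = (2, 2)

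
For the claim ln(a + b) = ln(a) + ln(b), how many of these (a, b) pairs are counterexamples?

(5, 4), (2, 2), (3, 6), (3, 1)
3

Testing each pair:
(5, 4): LHS = ln(9) ≈ 2.197, RHS = ln(4) + ln(5) ≈ 2.996 → counterexample
(2, 2): LHS = ln(4) ≈ 1.386, RHS = 2·ln(2) ≈ 1.386 → satisfies claim
(3, 6): LHS = ln(9) ≈ 2.197, RHS = ln(3) + ln(6) ≈ 2.89 → counterexample
(3, 1): LHS = ln(4) ≈ 1.386, RHS = ln(3) ≈ 1.099 → counterexample

That makes 3 counterexamples.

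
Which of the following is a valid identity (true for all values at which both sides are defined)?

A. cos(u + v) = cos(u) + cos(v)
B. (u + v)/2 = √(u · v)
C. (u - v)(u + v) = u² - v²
A: fails at (1, 1) — LHS = cos(2) ≈ -0.4161, RHS = 2·cos(1) ≈ 1.081.
B: fails at (2, 4) — LHS = 3, RHS = 2·√(2) ≈ 2.828.
C: holds — e.g. at (0, 1), both sides equal -1.

Answer: C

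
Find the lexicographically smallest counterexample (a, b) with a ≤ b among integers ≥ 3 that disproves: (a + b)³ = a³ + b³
(a, b) = (3, 3)

Substituting (3, 3) into the claim:
LHS = (3 + 3)³ = 216
RHS = 3³ + 3³ = 54

Since LHS ≠ RHS, this pair disproves the claim, and no lexicographically smaller pair (a ≤ b, integers ≥ 3) does.

For instance (5, 8) is also a counterexample (LHS = 2197, RHS = 637), but it's lexicographically larger.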